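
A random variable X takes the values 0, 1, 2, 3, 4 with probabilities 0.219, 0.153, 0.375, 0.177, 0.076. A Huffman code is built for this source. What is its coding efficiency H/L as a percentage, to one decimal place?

96.4%

Entropy H = −Σ p log₂ p ≈ 2.1496 bits.
Huffman merges: 19/250+153/1000→229/1000; 177/1000+219/1000→99/250; 229/1000+3/8→151/250; 99/250+151/250→1. L = 2229/1000 ≈ 2.2290.
Efficiency = H/L = 2.1496/2.2290 = 96.4%.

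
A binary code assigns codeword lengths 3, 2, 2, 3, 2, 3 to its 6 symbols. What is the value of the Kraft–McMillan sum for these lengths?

1.125

With common denominator 2^3 = 8: Σ 2^(−ℓᵢ) = 1/8 + 2/8 + 2/8 + 1/8 + 2/8 + 1/8 = 9/8 = 1.125.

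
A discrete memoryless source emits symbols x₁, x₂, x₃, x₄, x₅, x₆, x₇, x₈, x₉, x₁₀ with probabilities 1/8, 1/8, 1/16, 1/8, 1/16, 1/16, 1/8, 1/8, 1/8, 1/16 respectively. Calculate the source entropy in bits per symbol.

Each probability is a power of 1/2, so log₂(1/p) is an integer.
H = Σ p·log₂(1/p) = 1/8·3 + 1/8·3 + 1/16·4 + 1/8·3 + 1/16·4 + 1/16·4 + 1/8·3 + 1/8·3 + 1/8·3 + 1/16·4 = 3.25 bits.

3.25 bits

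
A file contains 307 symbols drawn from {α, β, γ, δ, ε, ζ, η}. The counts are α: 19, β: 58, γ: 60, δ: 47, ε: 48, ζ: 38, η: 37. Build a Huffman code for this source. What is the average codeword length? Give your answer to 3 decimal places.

2.798 bits/symbol

Probabilities are the counts divided by 307.
Repeatedly combine the two least-probable nodes; the expected code length is the sum of the merged weights.
merge 19/307 + 37/307 → 56/307
merge 38/307 + 47/307 → 85/307
merge 48/307 + 56/307 → 104/307
merge 58/307 + 60/307 → 118/307
merge 85/307 + 104/307 → 189/307
merge 118/307 + 189/307 → 1
L = 56/307 + 85/307 + 104/307 + 118/307 + 189/307 + 1 = 859/307 ≈ 2.798 bits/symbol.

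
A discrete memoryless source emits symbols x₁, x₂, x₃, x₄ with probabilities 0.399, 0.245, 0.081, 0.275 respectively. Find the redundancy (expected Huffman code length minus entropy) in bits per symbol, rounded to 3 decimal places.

0.095 bits

Entropy H = −Σ p log₂ p ≈ 1.8319 bits.
Huffman merges: 81/1000+49/200→163/500; 11/40+163/500→601/1000; 399/1000+601/1000→1. L = 1927/1000 ≈ 1.9270.
L − H = 1.9270 − 1.8319 = 0.095 bits.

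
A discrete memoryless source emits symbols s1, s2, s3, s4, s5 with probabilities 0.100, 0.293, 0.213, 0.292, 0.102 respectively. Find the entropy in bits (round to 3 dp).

2.181 bits

H = −Σ pᵢ log₂ pᵢ.
−0.100·log₂(0.100) = 0.3322
−0.293·log₂(0.293) = 0.5189
−0.213·log₂(0.213) = 0.4752
−0.292·log₂(0.292) = 0.5186
−0.102·log₂(0.102) = 0.3359
Sum ≈ 2.1808 → 2.181 bits.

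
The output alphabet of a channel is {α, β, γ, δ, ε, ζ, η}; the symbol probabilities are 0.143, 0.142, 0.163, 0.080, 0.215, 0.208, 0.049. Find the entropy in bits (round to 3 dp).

2.680 bits

H = −Σ pᵢ log₂ pᵢ.
−0.143·log₂(0.143) = 0.4012
−0.142·log₂(0.142) = 0.3999
−0.163·log₂(0.163) = 0.4266
−0.080·log₂(0.080) = 0.2915
−0.215·log₂(0.215) = 0.4768
−0.208·log₂(0.208) = 0.4712
−0.049·log₂(0.049) = 0.2132
Sum ≈ 2.6804 → 2.680 bits.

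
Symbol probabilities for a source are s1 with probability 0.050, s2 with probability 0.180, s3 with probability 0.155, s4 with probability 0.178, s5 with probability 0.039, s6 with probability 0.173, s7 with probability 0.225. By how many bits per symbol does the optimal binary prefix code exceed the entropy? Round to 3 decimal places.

Entropy H = −Σ p log₂ p ≈ 2.6262 bits.
Huffman merges: 39/1000+1/20→89/1000; 89/1000+31/200→61/250; 173/1000+89/500→351/1000; 9/50+9/40→81/200; 61/250+351/1000→119/200; 81/200+119/200→1. L = 671/250 ≈ 2.6840.
L − H = 2.6840 − 2.6262 = 0.058 bits.

0.058 bits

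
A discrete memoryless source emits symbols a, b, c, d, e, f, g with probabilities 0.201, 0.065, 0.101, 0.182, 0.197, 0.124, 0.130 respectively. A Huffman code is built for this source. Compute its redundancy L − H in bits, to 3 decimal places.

Entropy H = −Σ p log₂ p ≈ 2.7208 bits.
Huffman merges: 13/200+101/1000→83/500; 31/250+13/100→127/500; 83/500+91/500→87/250; 197/1000+201/1000→199/500; 127/500+87/250→301/500; 199/500+301/500→1. L = 346/125 ≈ 2.7680.
L − H = 2.7680 − 2.7208 = 0.047 bits.

0.047 bits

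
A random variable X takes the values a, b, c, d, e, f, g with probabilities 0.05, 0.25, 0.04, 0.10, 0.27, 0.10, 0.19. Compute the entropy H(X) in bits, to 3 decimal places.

2.531 bits

H = −Σ pᵢ log₂ pᵢ.
−0.05·log₂(0.05) = 0.2161
−0.25·log₂(0.25) = 0.5000
−0.04·log₂(0.04) = 0.1858
−0.10·log₂(0.10) = 0.3322
−0.27·log₂(0.27) = 0.5100
−0.10·log₂(0.10) = 0.3322
−0.19·log₂(0.19) = 0.4552
Sum ≈ 2.5315 → 2.531 bits.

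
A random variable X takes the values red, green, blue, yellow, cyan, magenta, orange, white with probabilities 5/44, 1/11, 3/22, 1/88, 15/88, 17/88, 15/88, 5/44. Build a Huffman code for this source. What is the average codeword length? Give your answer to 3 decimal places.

Repeatedly combine the two least-probable nodes; the expected code length is the sum of the merged weights.
merge 1/88 + 1/11 → 9/88
merge 9/88 + 5/44 → 19/88
merge 5/44 + 3/22 → 1/4
merge 15/88 + 15/88 → 15/44
merge 17/88 + 19/88 → 9/22
merge 1/4 + 15/44 → 13/22
merge 9/22 + 13/22 → 1
L = 9/88 + 19/88 + 1/4 + 15/44 + 9/22 + 13/22 + 1 = 32/11 ≈ 2.909 bits/symbol.

2.909 bits/symbol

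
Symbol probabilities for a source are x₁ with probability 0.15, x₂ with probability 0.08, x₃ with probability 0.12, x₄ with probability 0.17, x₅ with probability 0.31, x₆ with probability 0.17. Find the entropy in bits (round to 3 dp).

H = −Σ pᵢ log₂ pᵢ.
−0.15·log₂(0.15) = 0.4105
−0.08·log₂(0.08) = 0.2915
−0.12·log₂(0.12) = 0.3671
−0.17·log₂(0.17) = 0.4346
−0.31·log₂(0.31) = 0.5238
−0.17·log₂(0.17) = 0.4346
Sum ≈ 2.4621 → 2.462 bits.

2.462 bits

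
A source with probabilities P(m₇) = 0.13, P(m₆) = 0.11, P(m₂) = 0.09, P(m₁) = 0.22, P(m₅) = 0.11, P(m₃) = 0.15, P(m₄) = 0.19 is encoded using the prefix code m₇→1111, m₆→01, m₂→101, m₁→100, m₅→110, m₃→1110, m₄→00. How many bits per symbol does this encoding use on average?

L̄ = Σ pᵢ·ℓᵢ = 0.13·4 + 0.11·2 + 0.09·3 + 0.22·3 + 0.11·3 + 0.15·4 + 0.19·2 = 2.98 bits/symbol.

2.98 bits/symbol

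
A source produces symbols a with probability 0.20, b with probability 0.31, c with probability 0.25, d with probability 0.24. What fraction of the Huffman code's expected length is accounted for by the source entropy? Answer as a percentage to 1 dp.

99.1%

Entropy H = −Σ p log₂ p ≈ 1.9823 bits.
Huffman merges: 1/5+6/25→11/25; 1/4+31/100→14/25; 11/25+14/25→1. L = 2 ≈ 2.0000.
Efficiency = H/L = 1.9823/2.0000 = 99.1%.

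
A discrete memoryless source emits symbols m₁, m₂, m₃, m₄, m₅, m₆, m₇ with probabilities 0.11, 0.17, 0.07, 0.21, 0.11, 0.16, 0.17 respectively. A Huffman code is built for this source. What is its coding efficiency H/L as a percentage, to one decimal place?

98.0%

Entropy H = −Σ p log₂ p ≈ 2.7341 bits.
Huffman merges: 7/100+11/100→9/50; 11/100+4/25→27/100; 17/100+17/100→17/50; 9/50+21/100→39/100; 27/100+17/50→61/100; 39/100+61/100→1. L = 279/100 ≈ 2.7900.
Efficiency = H/L = 2.7341/2.7900 = 98.0%.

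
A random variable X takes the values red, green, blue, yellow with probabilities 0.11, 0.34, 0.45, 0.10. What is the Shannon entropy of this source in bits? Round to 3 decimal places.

1.730 bits

H = −Σ pᵢ log₂ pᵢ.
−0.11·log₂(0.11) = 0.3503
−0.34·log₂(0.34) = 0.5292
−0.45·log₂(0.45) = 0.5184
−0.10·log₂(0.10) = 0.3322
Sum ≈ 1.7301 → 1.730 bits.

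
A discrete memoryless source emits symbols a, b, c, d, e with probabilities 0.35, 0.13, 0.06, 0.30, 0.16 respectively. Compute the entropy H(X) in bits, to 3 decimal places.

H = −Σ pᵢ log₂ pᵢ.
−0.35·log₂(0.35) = 0.5301
−0.13·log₂(0.13) = 0.3826
−0.06·log₂(0.06) = 0.2435
−0.30·log₂(0.30) = 0.5211
−0.16·log₂(0.16) = 0.4230
Sum ≈ 2.1004 → 2.100 bits.

2.100 bits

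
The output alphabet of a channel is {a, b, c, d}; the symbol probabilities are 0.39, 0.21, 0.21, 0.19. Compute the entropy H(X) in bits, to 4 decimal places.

H = −Σ pᵢ log₂ pᵢ.
−0.39·log₂(0.39) = 0.5298
−0.21·log₂(0.21) = 0.4728
−0.21·log₂(0.21) = 0.4728
−0.19·log₂(0.19) = 0.4552
Sum ≈ 1.9307 → 1.9307 bits.

1.9307 bits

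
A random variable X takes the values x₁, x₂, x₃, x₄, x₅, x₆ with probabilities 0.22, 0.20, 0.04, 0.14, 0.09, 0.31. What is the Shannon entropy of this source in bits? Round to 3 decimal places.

H = −Σ pᵢ log₂ pᵢ.
−0.22·log₂(0.22) = 0.4806
−0.20·log₂(0.20) = 0.4644
−0.04·log₂(0.04) = 0.1858
−0.14·log₂(0.14) = 0.3971
−0.09·log₂(0.09) = 0.3127
−0.31·log₂(0.31) = 0.5238
Sum ≈ 2.3643 → 2.364 bits.

2.364 bits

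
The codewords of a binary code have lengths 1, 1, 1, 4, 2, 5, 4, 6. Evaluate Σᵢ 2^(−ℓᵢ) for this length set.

With common denominator 2^6 = 64: Σ 2^(−ℓᵢ) = 32/64 + 32/64 + 32/64 + 4/64 + 16/64 + 2/64 + 4/64 + 1/64 = 123/64 = 1.921875.

1.921875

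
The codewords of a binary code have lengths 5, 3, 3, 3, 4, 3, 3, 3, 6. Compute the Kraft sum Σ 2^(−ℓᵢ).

With common denominator 2^6 = 64: Σ 2^(−ℓᵢ) = 2/64 + 8/64 + 8/64 + 8/64 + 4/64 + 8/64 + 8/64 + 8/64 + 1/64 = 55/64 = 0.859375.

0.859375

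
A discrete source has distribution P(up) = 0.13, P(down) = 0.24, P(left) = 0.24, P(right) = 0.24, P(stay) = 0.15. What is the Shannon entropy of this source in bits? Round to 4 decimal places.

H = −Σ pᵢ log₂ pᵢ.
−0.13·log₂(0.13) = 0.3826
−0.24·log₂(0.24) = 0.4941
−0.24·log₂(0.24) = 0.4941
−0.24·log₂(0.24) = 0.4941
−0.15·log₂(0.15) = 0.4105
Sum ≈ 2.2756 → 2.2756 bits.

2.2756 bits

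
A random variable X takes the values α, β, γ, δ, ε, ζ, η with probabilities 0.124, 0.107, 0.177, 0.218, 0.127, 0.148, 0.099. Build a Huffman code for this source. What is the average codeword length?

Repeatedly combine the two least-probable nodes; the expected code length is the sum of the merged weights.
merge 99/1000 + 107/1000 → 103/500
merge 31/250 + 127/1000 → 251/1000
merge 37/250 + 177/1000 → 13/40
merge 103/500 + 109/500 → 53/125
merge 251/1000 + 13/40 → 72/125
merge 53/125 + 72/125 → 1
L = 103/500 + 251/1000 + 13/40 + 53/125 + 72/125 + 1 = 1391/500 = 2.782 bits/symbol.

2.782 bits/symbol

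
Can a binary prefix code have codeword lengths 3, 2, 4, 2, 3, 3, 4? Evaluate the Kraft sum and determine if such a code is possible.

With common denominator 2^4 = 16: Σ 2^(−ℓᵢ) = 2/16 + 4/16 + 1/16 + 4/16 + 2/16 + 2/16 + 1/16 = 16/16 = 1.
Kraft's inequality requires Σ ≤ 1; here Σ = 1 ≤ 1, so such a prefix code exists.

1; yes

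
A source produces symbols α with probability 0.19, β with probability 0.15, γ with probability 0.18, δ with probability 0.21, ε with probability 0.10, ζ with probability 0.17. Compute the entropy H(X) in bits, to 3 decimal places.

H = −Σ pᵢ log₂ pᵢ.
−0.19·log₂(0.19) = 0.4552
−0.15·log₂(0.15) = 0.4105
−0.18·log₂(0.18) = 0.4453
−0.21·log₂(0.21) = 0.4728
−0.10·log₂(0.10) = 0.3322
−0.17·log₂(0.17) = 0.4346
Sum ≈ 2.5507 → 2.551 bits.

2.551 bits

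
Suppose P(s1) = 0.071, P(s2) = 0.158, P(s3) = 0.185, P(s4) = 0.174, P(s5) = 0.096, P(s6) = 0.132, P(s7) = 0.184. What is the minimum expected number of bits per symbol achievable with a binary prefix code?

Repeatedly combine the two least-probable nodes; the expected code length is the sum of the merged weights.
merge 71/1000 + 12/125 → 167/1000
merge 33/250 + 79/500 → 29/100
merge 167/1000 + 87/500 → 341/1000
merge 23/125 + 37/200 → 369/1000
merge 29/100 + 341/1000 → 631/1000
merge 369/1000 + 631/1000 → 1
L = 167/1000 + 29/100 + 341/1000 + 369/1000 + 631/1000 + 1 = 1399/500 = 2.798 bits/symbol.

2.798 bits/symbol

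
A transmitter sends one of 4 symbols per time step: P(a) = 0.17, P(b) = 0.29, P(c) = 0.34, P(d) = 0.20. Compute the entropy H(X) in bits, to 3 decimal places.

H = −Σ pᵢ log₂ pᵢ.
−0.17·log₂(0.17) = 0.4346
−0.29·log₂(0.29) = 0.5179
−0.34·log₂(0.34) = 0.5292
−0.20·log₂(0.20) = 0.4644
Sum ≈ 1.9461 → 1.946 bits.

1.946 bits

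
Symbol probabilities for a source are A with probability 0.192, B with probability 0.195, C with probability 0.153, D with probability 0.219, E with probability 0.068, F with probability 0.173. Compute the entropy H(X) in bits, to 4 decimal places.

2.5128 bits

H = −Σ pᵢ log₂ pᵢ.
−0.192·log₂(0.192) = 0.4571
−0.195·log₂(0.195) = 0.4599
−0.153·log₂(0.153) = 0.4144
−0.219·log₂(0.219) = 0.4798
−0.068·log₂(0.068) = 0.2637
−0.173·log₂(0.173) = 0.4379
Sum ≈ 2.5128 → 2.5128 bits.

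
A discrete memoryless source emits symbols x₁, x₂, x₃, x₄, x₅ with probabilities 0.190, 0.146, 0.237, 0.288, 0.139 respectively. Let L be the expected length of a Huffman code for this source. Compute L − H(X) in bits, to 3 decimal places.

Entropy H = −Σ p log₂ p ≈ 2.2657 bits.
Huffman merges: 139/1000+73/500→57/200; 19/100+237/1000→427/1000; 57/200+36/125→573/1000; 427/1000+573/1000→1. L = 457/200 ≈ 2.2850.
L − H = 2.2850 − 2.2657 = 0.019 bits.

0.019 bits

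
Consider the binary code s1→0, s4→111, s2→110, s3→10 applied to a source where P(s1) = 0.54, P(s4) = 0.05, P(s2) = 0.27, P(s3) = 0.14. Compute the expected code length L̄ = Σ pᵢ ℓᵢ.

1.78 bits/symbol

L̄ = Σ pᵢ·ℓᵢ = 0.54·1 + 0.05·3 + 0.27·3 + 0.14·2 = 1.78 bits/symbol.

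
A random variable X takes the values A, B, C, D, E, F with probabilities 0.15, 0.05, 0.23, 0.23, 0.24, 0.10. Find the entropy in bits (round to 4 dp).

H = −Σ pᵢ log₂ pᵢ.
−0.15·log₂(0.15) = 0.4105
−0.05·log₂(0.05) = 0.2161
−0.23·log₂(0.23) = 0.4877
−0.23·log₂(0.23) = 0.4877
−0.24·log₂(0.24) = 0.4941
−0.10·log₂(0.10) = 0.3322
Sum ≈ 2.4283 → 2.4283 bits.

2.4283 bits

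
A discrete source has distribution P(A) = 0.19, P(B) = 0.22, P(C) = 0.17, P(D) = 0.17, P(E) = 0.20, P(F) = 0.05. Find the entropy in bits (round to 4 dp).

2.4855 bits

H = −Σ pᵢ log₂ pᵢ.
−0.19·log₂(0.19) = 0.4552
−0.22·log₂(0.22) = 0.4806
−0.17·log₂(0.17) = 0.4346
−0.17·log₂(0.17) = 0.4346
−0.20·log₂(0.20) = 0.4644
−0.05·log₂(0.05) = 0.2161
Sum ≈ 2.4855 → 2.4855 bits.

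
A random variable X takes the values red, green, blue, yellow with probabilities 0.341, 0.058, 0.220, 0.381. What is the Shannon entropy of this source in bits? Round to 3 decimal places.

1.779 bits

H = −Σ pᵢ log₂ pᵢ.
−0.341·log₂(0.341) = 0.5293
−0.058·log₂(0.058) = 0.2383
−0.220·log₂(0.220) = 0.4806
−0.381·log₂(0.381) = 0.5304
Sum ≈ 1.7785 → 1.779 bits.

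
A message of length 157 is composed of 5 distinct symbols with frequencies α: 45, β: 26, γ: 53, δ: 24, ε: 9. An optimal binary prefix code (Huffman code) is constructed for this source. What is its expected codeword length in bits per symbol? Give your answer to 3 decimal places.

Probabilities are the counts divided by 157.
Repeatedly combine the two least-probable nodes; the expected code length is the sum of the merged weights.
merge 9/157 + 24/157 → 33/157
merge 26/157 + 33/157 → 59/157
merge 45/157 + 53/157 → 98/157
merge 59/157 + 98/157 → 1
L = 33/157 + 59/157 + 98/157 + 1 = 347/157 ≈ 2.210 bits/symbol.

2.210 bits/symbol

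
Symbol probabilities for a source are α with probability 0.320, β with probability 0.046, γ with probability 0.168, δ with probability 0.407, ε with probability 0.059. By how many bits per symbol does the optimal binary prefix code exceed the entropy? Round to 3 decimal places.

Entropy H = −Σ p log₂ p ≈ 1.9315 bits.
Huffman merges: 23/500+59/1000→21/200; 21/200+21/125→273/1000; 273/1000+8/25→593/1000; 407/1000+593/1000→1. L = 1971/1000 ≈ 1.9710.
L − H = 1.9710 − 1.9315 = 0.040 bits.

0.040 bits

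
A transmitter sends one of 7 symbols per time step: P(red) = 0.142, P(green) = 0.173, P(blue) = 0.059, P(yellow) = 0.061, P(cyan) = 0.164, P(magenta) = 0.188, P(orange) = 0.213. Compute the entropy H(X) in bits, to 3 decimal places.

H = −Σ pᵢ log₂ pᵢ.
−0.142·log₂(0.142) = 0.3999
−0.173·log₂(0.173) = 0.4379
−0.059·log₂(0.059) = 0.2409
−0.061·log₂(0.061) = 0.2461
−0.164·log₂(0.164) = 0.4278
−0.188·log₂(0.188) = 0.4533
−0.213·log₂(0.213) = 0.4752
Sum ≈ 2.6811 → 2.681 bits.

2.681 bits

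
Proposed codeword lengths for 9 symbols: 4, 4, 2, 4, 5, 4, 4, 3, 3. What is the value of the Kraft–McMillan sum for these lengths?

With common denominator 2^5 = 32: Σ 2^(−ℓᵢ) = 2/32 + 2/32 + 8/32 + 2/32 + 1/32 + 2/32 + 2/32 + 4/32 + 4/32 = 27/32 = 0.84375.

0.84375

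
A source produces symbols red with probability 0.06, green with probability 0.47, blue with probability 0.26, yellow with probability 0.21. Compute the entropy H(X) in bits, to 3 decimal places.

H = −Σ pᵢ log₂ pᵢ.
−0.06·log₂(0.06) = 0.2435
−0.47·log₂(0.47) = 0.5120
−0.26·log₂(0.26) = 0.5053
−0.21·log₂(0.21) = 0.4728
Sum ≈ 1.7336 → 1.734 bits.

1.734 bits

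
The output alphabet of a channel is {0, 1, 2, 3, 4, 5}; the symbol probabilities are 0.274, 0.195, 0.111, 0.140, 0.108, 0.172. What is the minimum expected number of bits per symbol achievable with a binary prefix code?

Repeatedly combine the two least-probable nodes; the expected code length is the sum of the merged weights.
merge 27/250 + 111/1000 → 219/1000
merge 7/50 + 43/250 → 39/125
merge 39/200 + 219/1000 → 207/500
merge 137/500 + 39/125 → 293/500
merge 207/500 + 293/500 → 1
L = 219/1000 + 39/125 + 207/500 + 293/500 + 1 = 2531/1000 = 2.531 bits/symbol.

2.531 bits/symbol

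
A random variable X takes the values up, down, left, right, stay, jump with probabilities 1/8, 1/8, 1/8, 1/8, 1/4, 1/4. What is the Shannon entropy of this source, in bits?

Each probability is a power of 1/2, so log₂(1/p) is an integer.
H = Σ p·log₂(1/p) = 1/8·3 + 1/8·3 + 1/8·3 + 1/8·3 + 1/4·2 + 1/4·2 = 2.5 bits.

2.5 bits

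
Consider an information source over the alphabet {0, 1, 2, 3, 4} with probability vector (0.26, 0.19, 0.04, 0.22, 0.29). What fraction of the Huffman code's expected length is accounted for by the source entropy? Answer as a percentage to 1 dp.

96.2%

Entropy H = −Σ p log₂ p ≈ 2.1447 bits.
Huffman merges: 1/25+19/100→23/100; 11/50+23/100→9/20; 13/50+29/100→11/20; 9/20+11/20→1. L = 223/100 ≈ 2.2300.
Efficiency = H/L = 2.1447/2.2300 = 96.2%.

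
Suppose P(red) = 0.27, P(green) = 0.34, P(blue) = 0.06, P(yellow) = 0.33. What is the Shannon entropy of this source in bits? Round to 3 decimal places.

1.811 bits

H = −Σ pᵢ log₂ pᵢ.
−0.27·log₂(0.27) = 0.5100
−0.34·log₂(0.34) = 0.5292
−0.06·log₂(0.06) = 0.2435
−0.33·log₂(0.33) = 0.5278
Sum ≈ 1.8106 → 1.811 bits.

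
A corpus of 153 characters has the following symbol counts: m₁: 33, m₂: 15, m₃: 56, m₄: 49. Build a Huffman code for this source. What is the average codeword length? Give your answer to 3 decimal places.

1.948 bits/symbol

Probabilities are the counts divided by 153.
Repeatedly combine the two least-probable nodes; the expected code length is the sum of the merged weights.
merge 5/51 + 11/51 → 16/51
merge 16/51 + 49/153 → 97/153
merge 56/153 + 97/153 → 1
L = 16/51 + 97/153 + 1 = 298/153 ≈ 1.948 bits/symbol.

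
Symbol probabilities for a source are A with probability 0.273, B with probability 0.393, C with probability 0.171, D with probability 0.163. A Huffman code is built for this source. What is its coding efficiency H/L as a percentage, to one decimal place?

98.0%

Entropy H = −Σ p log₂ p ≈ 1.9031 bits.
Huffman merges: 163/1000+171/1000→167/500; 273/1000+167/500→607/1000; 393/1000+607/1000→1. L = 1941/1000 ≈ 1.9410.
Efficiency = H/L = 1.9031/1.9410 = 98.0%.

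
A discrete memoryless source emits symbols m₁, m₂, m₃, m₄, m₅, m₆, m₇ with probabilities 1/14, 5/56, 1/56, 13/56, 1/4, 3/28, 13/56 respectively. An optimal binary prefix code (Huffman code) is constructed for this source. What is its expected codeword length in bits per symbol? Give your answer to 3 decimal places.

Repeatedly combine the two least-probable nodes; the expected code length is the sum of the merged weights.
merge 1/56 + 1/14 → 5/56
merge 5/56 + 5/56 → 5/28
merge 3/28 + 5/28 → 2/7
merge 13/56 + 13/56 → 13/28
merge 1/4 + 2/7 → 15/28
merge 13/28 + 15/28 → 1
L = 5/56 + 5/28 + 2/7 + 13/28 + 15/28 + 1 = 143/56 ≈ 2.554 bits/symbol.

2.554 bits/symbol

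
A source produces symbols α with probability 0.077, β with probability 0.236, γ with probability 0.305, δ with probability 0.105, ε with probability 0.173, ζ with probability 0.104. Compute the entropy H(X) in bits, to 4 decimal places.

H = −Σ pᵢ log₂ pᵢ.
−0.077·log₂(0.077) = 0.2848
−0.236·log₂(0.236) = 0.4916
−0.305·log₂(0.305) = 0.5225
−0.105·log₂(0.105) = 0.3414
−0.173·log₂(0.173) = 0.4379
−0.104·log₂(0.104) = 0.3396
Sum ≈ 2.4178 → 2.4178 bits.

2.4178 bits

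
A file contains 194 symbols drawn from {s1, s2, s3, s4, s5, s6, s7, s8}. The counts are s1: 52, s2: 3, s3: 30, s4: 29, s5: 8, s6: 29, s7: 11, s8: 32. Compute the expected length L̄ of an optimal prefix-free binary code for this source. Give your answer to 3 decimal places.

Probabilities are the counts divided by 194.
Repeatedly combine the two least-probable nodes; the expected code length is the sum of the merged weights.
merge 3/194 + 4/97 → 11/194
merge 11/194 + 11/194 → 11/97
merge 11/97 + 29/194 → 51/194
merge 29/194 + 15/97 → 59/194
merge 16/97 + 51/194 → 83/194
merge 26/97 + 59/194 → 111/194
merge 83/194 + 111/194 → 1
L = 11/194 + 11/97 + 51/194 + 59/194 + 83/194 + 111/194 + 1 = 531/194 ≈ 2.737 bits/symbol.

2.737 bits/symbol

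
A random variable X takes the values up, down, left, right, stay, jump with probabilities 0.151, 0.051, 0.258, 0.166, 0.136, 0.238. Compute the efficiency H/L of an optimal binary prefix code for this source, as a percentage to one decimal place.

97.8%

Entropy H = −Σ p log₂ p ≈ 2.4495 bits.
Huffman merges: 51/1000+17/125→187/1000; 151/1000+83/500→317/1000; 187/1000+119/500→17/40; 129/500+317/1000→23/40; 17/40+23/40→1. L = 313/125 ≈ 2.5040.
Efficiency = H/L = 2.4495/2.5040 = 97.8%.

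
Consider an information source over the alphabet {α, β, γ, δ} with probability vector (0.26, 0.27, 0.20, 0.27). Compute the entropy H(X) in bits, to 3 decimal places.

H = −Σ pᵢ log₂ pᵢ.
−0.26·log₂(0.26) = 0.5053
−0.27·log₂(0.27) = 0.5100
−0.20·log₂(0.20) = 0.4644
−0.27·log₂(0.27) = 0.5100
Sum ≈ 1.9897 → 1.990 bits.

1.990 bits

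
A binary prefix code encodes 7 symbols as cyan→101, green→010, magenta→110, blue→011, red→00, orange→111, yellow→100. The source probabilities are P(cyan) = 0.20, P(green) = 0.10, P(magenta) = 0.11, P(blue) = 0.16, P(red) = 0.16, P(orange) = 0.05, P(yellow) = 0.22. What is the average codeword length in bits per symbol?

2.84 bits/symbol

L̄ = Σ pᵢ·ℓᵢ = 0.20·3 + 0.10·3 + 0.11·3 + 0.16·3 + 0.16·2 + 0.05·3 + 0.22·3 = 2.84 bits/symbol.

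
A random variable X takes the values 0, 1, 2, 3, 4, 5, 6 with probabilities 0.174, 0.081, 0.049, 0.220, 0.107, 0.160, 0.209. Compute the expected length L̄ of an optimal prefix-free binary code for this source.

Repeatedly combine the two least-probable nodes; the expected code length is the sum of the merged weights.
merge 49/1000 + 81/1000 → 13/100
merge 107/1000 + 13/100 → 237/1000
merge 4/25 + 87/500 → 167/500
merge 209/1000 + 11/50 → 429/1000
merge 237/1000 + 167/500 → 571/1000
merge 429/1000 + 571/1000 → 1
L = 13/100 + 237/1000 + 167/500 + 429/1000 + 571/1000 + 1 = 2701/1000 = 2.701 bits/symbol.

2.701 bits/symbol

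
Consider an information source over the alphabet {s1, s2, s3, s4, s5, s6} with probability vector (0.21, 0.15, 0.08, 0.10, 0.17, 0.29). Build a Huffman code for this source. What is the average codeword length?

Repeatedly combine the two least-probable nodes; the expected code length is the sum of the merged weights.
merge 2/25 + 1/10 → 9/50
merge 3/20 + 17/100 → 8/25
merge 9/50 + 21/100 → 39/100
merge 29/100 + 8/25 → 61/100
merge 39/100 + 61/100 → 1
L = 9/50 + 8/25 + 39/100 + 61/100 + 1 = 5/2 = 2.5 bits/symbol.

2.5 bits/symbol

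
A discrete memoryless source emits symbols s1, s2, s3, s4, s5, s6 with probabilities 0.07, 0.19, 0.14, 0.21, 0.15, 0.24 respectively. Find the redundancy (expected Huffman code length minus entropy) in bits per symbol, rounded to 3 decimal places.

0.052 bits

Entropy H = −Σ p log₂ p ≈ 2.4984 bits.
Huffman merges: 7/100+7/50→21/100; 3/20+19/100→17/50; 21/100+21/100→21/50; 6/25+17/50→29/50; 21/50+29/50→1. L = 51/20 ≈ 2.5500.
L − H = 2.5500 − 2.4984 = 0.052 bits.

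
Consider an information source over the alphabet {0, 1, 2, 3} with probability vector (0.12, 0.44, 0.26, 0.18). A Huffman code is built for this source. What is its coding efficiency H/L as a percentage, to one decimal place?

Entropy H = −Σ p log₂ p ≈ 1.8388 bits.
Huffman merges: 3/25+9/50→3/10; 13/50+3/10→14/25; 11/25+14/25→1. L = 93/50 ≈ 1.8600.
Efficiency = H/L = 1.8388/1.8600 = 98.9%.

98.9%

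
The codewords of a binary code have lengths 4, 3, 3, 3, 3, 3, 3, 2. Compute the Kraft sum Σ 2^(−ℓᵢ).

With common denominator 2^4 = 16: Σ 2^(−ℓᵢ) = 1/16 + 2/16 + 2/16 + 2/16 + 2/16 + 2/16 + 2/16 + 4/16 = 17/16 = 1.0625.

1.0625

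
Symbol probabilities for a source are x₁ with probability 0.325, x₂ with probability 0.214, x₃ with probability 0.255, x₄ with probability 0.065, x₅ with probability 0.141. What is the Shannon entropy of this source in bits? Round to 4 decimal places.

H = −Σ pᵢ log₂ pᵢ.
−0.325·log₂(0.325) = 0.5270
−0.214·log₂(0.214) = 0.4760
−0.255·log₂(0.255) = 0.5027
−0.065·log₂(0.065) = 0.2563
−0.141·log₂(0.141) = 0.3985
Sum ≈ 2.1605 → 2.1605 bits.

2.1605 bits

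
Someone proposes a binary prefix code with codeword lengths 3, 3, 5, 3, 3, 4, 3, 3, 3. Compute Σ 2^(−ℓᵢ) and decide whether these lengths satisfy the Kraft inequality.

0.96875; yes

With common denominator 2^5 = 32: Σ 2^(−ℓᵢ) = 4/32 + 4/32 + 1/32 + 4/32 + 4/32 + 2/32 + 4/32 + 4/32 + 4/32 = 31/32 = 0.96875.
Kraft's inequality requires Σ ≤ 1; here Σ = 0.96875 ≤ 1, so such a prefix code exists.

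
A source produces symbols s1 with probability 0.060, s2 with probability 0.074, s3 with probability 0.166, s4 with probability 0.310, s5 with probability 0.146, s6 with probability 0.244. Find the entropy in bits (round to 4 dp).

H = −Σ pᵢ log₂ pᵢ.
−0.060·log₂(0.060) = 0.2435
−0.074·log₂(0.074) = 0.2780
−0.166·log₂(0.166) = 0.4301
−0.310·log₂(0.310) = 0.5238
−0.146·log₂(0.146) = 0.4053
−0.244·log₂(0.244) = 0.4966
Sum ≈ 2.3772 → 2.3772 bits.

2.3772 bits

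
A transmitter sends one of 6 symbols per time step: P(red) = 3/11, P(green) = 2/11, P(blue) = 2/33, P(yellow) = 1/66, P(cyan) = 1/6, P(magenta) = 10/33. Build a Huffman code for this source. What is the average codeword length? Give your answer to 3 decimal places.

2.318 bits/symbol

Repeatedly combine the two least-probable nodes; the expected code length is the sum of the merged weights.
merge 1/66 + 2/33 → 5/66
merge 5/66 + 1/6 → 8/33
merge 2/11 + 8/33 → 14/33
merge 3/11 + 10/33 → 19/33
merge 14/33 + 19/33 → 1
L = 5/66 + 8/33 + 14/33 + 19/33 + 1 = 51/22 ≈ 2.318 bits/symbol.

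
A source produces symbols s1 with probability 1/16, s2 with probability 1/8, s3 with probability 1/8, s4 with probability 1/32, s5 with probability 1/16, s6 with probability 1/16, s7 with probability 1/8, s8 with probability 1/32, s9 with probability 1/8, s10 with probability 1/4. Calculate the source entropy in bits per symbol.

Each probability is a power of 1/2, so log₂(1/p) is an integer.
H = Σ p·log₂(1/p) = 1/16·4 + 1/8·3 + 1/8·3 + 1/32·5 + 1/16·4 + 1/16·4 + 1/8·3 + 1/32·5 + 1/8·3 + 1/4·2 = 3.0625 bits.

3.0625 bits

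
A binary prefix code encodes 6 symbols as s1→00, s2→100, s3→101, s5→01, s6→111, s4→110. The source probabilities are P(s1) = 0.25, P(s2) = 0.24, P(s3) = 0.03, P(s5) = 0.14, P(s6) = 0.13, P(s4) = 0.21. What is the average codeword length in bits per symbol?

2.61 bits/symbol

L̄ = Σ pᵢ·ℓᵢ = 0.25·2 + 0.24·3 + 0.03·3 + 0.14·2 + 0.13·3 + 0.21·3 = 2.61 bits/symbol.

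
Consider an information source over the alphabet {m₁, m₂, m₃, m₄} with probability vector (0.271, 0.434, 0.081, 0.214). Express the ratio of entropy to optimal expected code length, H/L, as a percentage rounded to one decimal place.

Entropy H = −Σ p log₂ p ≈ 1.8028 bits.
Huffman merges: 81/1000+107/500→59/200; 271/1000+59/200→283/500; 217/500+283/500→1. L = 1861/1000 ≈ 1.8610.
Efficiency = H/L = 1.8028/1.8610 = 96.9%.

96.9%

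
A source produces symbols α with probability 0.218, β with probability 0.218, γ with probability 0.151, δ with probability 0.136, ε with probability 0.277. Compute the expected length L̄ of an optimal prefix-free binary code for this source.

2.287 bits/symbol

Repeatedly combine the two least-probable nodes; the expected code length is the sum of the merged weights.
merge 17/125 + 151/1000 → 287/1000
merge 109/500 + 109/500 → 109/250
merge 277/1000 + 287/1000 → 141/250
merge 109/250 + 141/250 → 1
L = 287/1000 + 109/250 + 141/250 + 1 = 2287/1000 = 2.287 bits/symbol.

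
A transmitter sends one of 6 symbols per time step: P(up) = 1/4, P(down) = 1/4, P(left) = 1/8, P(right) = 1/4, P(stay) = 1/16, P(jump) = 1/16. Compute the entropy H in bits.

2.375 bits

Each probability is a power of 1/2, so log₂(1/p) is an integer.
H = Σ p·log₂(1/p) = 1/4·2 + 1/4·2 + 1/8·3 + 1/4·2 + 1/16·4 + 1/16·4 = 2.375 bits.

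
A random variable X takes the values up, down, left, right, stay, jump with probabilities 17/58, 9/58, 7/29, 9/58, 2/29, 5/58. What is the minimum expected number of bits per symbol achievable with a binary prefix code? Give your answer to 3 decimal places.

2.466 bits/symbol

Repeatedly combine the two least-probable nodes; the expected code length is the sum of the merged weights.
merge 2/29 + 5/58 → 9/58
merge 9/58 + 9/58 → 9/29
merge 9/58 + 7/29 → 23/58
merge 17/58 + 9/29 → 35/58
merge 23/58 + 35/58 → 1
L = 9/58 + 9/29 + 23/58 + 35/58 + 1 = 143/58 ≈ 2.466 bits/symbol.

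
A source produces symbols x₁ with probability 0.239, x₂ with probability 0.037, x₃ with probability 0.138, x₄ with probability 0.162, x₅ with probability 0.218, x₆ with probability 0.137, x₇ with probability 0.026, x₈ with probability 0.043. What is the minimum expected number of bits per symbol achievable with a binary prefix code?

Repeatedly combine the two least-probable nodes; the expected code length is the sum of the merged weights.
merge 13/500 + 37/1000 → 63/1000
merge 43/1000 + 63/1000 → 53/500
merge 53/500 + 137/1000 → 243/1000
merge 69/500 + 81/500 → 3/10
merge 109/500 + 239/1000 → 457/1000
merge 243/1000 + 3/10 → 543/1000
merge 457/1000 + 543/1000 → 1
L = 63/1000 + 53/500 + 243/1000 + 3/10 + 457/1000 + 543/1000 + 1 = 339/125 = 2.712 bits/symbol.

2.712 bits/symbol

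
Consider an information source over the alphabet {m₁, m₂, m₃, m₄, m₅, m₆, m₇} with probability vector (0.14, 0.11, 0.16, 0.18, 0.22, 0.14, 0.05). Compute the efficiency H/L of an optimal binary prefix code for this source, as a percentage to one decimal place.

Entropy H = −Σ p log₂ p ≈ 2.7095 bits.
Huffman merges: 1/20+11/100→4/25; 7/50+7/50→7/25; 4/25+4/25→8/25; 9/50+11/50→2/5; 7/25+8/25→3/5; 2/5+3/5→1. L = 69/25 ≈ 2.7600.
Efficiency = H/L = 2.7095/2.7600 = 98.2%.

98.2%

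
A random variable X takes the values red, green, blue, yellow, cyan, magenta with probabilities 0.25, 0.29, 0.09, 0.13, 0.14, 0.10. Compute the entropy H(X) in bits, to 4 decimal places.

2.4425 bits

H = −Σ pᵢ log₂ pᵢ.
−0.25·log₂(0.25) = 0.5000
−0.29·log₂(0.29) = 0.5179
−0.09·log₂(0.09) = 0.3127
−0.13·log₂(0.13) = 0.3826
−0.14·log₂(0.14) = 0.3971
−0.10·log₂(0.10) = 0.3322
Sum ≈ 2.4425 → 2.4425 bits.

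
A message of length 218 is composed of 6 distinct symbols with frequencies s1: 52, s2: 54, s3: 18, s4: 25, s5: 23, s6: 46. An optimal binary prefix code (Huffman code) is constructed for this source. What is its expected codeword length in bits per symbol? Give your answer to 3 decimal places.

2.491 bits/symbol

Probabilities are the counts divided by 218.
Repeatedly combine the two least-probable nodes; the expected code length is the sum of the merged weights.
merge 9/109 + 23/218 → 41/218
merge 25/218 + 41/218 → 33/109
merge 23/109 + 26/109 → 49/109
merge 27/109 + 33/109 → 60/109
merge 49/109 + 60/109 → 1
L = 41/218 + 33/109 + 49/109 + 60/109 + 1 = 543/218 ≈ 2.491 bits/symbol.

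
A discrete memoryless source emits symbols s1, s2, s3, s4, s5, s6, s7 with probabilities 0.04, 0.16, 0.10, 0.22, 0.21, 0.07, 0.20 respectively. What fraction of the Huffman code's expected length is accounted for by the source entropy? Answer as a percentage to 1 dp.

98.0%

Entropy H = −Σ p log₂ p ≈ 2.6273 bits.
Huffman merges: 1/25+7/100→11/100; 1/10+11/100→21/100; 4/25+1/5→9/25; 21/100+21/100→21/50; 11/50+9/25→29/50; 21/50+29/50→1. L = 67/25 ≈ 2.6800.
Efficiency = H/L = 2.6273/2.6800 = 98.0%.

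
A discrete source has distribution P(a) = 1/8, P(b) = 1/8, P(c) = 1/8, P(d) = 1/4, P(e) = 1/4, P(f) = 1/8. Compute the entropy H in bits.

2.5 bits

Each probability is a power of 1/2, so log₂(1/p) is an integer.
H = Σ p·log₂(1/p) = 1/8·3 + 1/8·3 + 1/8·3 + 1/4·2 + 1/4·2 + 1/8·3 = 2.5 bits.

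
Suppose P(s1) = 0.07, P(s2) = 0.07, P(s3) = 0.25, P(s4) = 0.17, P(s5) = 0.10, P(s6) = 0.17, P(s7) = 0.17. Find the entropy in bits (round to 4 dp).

2.6731 bits

H = −Σ pᵢ log₂ pᵢ.
−0.07·log₂(0.07) = 0.2686
−0.07·log₂(0.07) = 0.2686
−0.25·log₂(0.25) = 0.5000
−0.17·log₂(0.17) = 0.4346
−0.10·log₂(0.10) = 0.3322
−0.17·log₂(0.17) = 0.4346
−0.17·log₂(0.17) = 0.4346
Sum ≈ 2.6731 → 2.6731 bits.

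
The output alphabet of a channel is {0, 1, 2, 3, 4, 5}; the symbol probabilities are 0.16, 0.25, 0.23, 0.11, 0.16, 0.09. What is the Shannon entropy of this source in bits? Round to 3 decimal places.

H = −Σ pᵢ log₂ pᵢ.
−0.16·log₂(0.16) = 0.4230
−0.25·log₂(0.25) = 0.5000
−0.23·log₂(0.23) = 0.4877
−0.11·log₂(0.11) = 0.3503
−0.16·log₂(0.16) = 0.4230
−0.09·log₂(0.09) = 0.3127
Sum ≈ 2.4966 → 2.497 bits.

2.497 bits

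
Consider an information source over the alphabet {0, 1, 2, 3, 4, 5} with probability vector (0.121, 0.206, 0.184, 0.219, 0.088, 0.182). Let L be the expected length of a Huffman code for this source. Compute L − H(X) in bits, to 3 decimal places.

Entropy H = −Σ p log₂ p ≈ 2.5233 bits.
Huffman merges: 11/125+121/1000→209/1000; 91/500+23/125→183/500; 103/500+209/1000→83/200; 219/1000+183/500→117/200; 83/200+117/200→1. L = 103/40 ≈ 2.5750.
L − H = 2.5750 − 2.5233 = 0.052 bits.

0.052 bits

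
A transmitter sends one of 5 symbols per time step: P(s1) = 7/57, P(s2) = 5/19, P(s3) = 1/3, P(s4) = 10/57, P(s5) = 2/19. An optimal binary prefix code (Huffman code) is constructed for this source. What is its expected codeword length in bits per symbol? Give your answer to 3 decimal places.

2.228 bits/symbol

Repeatedly combine the two least-probable nodes; the expected code length is the sum of the merged weights.
merge 2/19 + 7/57 → 13/57
merge 10/57 + 13/57 → 23/57
merge 5/19 + 1/3 → 34/57
merge 23/57 + 34/57 → 1
L = 13/57 + 23/57 + 34/57 + 1 = 127/57 ≈ 2.228 bits/symbol.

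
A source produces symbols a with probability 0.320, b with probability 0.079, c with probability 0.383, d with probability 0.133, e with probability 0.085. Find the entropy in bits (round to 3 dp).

2.035 bits

H = −Σ pᵢ log₂ pᵢ.
−0.320·log₂(0.320) = 0.5260
−0.079·log₂(0.079) = 0.2893
−0.383·log₂(0.383) = 0.5303
−0.133·log₂(0.133) = 0.3871
−0.085·log₂(0.085) = 0.3023
Sum ≈ 2.0350 → 2.035 bits.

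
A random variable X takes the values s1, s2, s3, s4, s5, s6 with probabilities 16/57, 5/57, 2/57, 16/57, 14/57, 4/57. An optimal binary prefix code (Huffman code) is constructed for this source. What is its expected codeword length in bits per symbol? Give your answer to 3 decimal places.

2.298 bits/symbol

Repeatedly combine the two least-probable nodes; the expected code length is the sum of the merged weights.
merge 2/57 + 4/57 → 2/19
merge 5/57 + 2/19 → 11/57
merge 11/57 + 14/57 → 25/57
merge 16/57 + 16/57 → 32/57
merge 25/57 + 32/57 → 1
L = 2/19 + 11/57 + 25/57 + 32/57 + 1 = 131/57 ≈ 2.298 bits/symbol.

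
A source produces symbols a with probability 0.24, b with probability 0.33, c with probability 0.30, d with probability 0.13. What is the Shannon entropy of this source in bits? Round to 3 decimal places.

H = −Σ pᵢ log₂ pᵢ.
−0.24·log₂(0.24) = 0.4941
−0.33·log₂(0.33) = 0.5278
−0.30·log₂(0.30) = 0.5211
−0.13·log₂(0.13) = 0.3826
Sum ≈ 1.9257 → 1.926 bits.

1.926 bits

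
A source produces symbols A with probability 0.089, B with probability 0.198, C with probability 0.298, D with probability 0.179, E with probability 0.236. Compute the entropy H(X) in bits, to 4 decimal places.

2.2296 bits

H = −Σ pᵢ log₂ pᵢ.
−0.089·log₂(0.089) = 0.3106
−0.198·log₂(0.198) = 0.4626
−0.298·log₂(0.298) = 0.5205
−0.179·log₂(0.179) = 0.4443
−0.236·log₂(0.236) = 0.4916
Sum ≈ 2.2296 → 2.2296 bits.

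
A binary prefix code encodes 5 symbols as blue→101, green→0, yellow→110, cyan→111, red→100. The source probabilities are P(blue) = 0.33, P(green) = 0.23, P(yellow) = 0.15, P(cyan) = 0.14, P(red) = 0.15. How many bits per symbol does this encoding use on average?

L̄ = Σ pᵢ·ℓᵢ = 0.33·3 + 0.23·1 + 0.15·3 + 0.14·3 + 0.15·3 = 2.54 bits/symbol.

2.54 bits/symbol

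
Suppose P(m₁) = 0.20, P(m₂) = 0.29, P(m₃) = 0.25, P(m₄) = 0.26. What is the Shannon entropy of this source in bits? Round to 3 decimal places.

H = −Σ pᵢ log₂ pᵢ.
−0.20·log₂(0.20) = 0.4644
−0.29·log₂(0.29) = 0.5179
−0.25·log₂(0.25) = 0.5000
−0.26·log₂(0.26) = 0.5053
Sum ≈ 1.9876 → 1.988 bits.

1.988 bits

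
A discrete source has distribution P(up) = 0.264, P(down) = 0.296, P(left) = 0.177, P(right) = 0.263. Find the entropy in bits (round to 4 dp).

H = −Σ pᵢ log₂ pᵢ.
−0.264·log₂(0.264) = 0.5072
−0.296·log₂(0.296) = 0.5199
−0.177·log₂(0.177) = 0.4422
−0.263·log₂(0.263) = 0.5068
Sum ≈ 1.9761 → 1.9761 bits.

1.9761 bits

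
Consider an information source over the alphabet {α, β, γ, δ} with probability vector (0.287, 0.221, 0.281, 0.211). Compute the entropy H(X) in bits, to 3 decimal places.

1.986 bits

H = −Σ pᵢ log₂ pᵢ.
−0.287·log₂(0.287) = 0.5169
−0.221·log₂(0.221) = 0.4813
−0.281·log₂(0.281) = 0.5146
−0.211·log₂(0.211) = 0.4736
Sum ≈ 1.9864 → 1.986 bits.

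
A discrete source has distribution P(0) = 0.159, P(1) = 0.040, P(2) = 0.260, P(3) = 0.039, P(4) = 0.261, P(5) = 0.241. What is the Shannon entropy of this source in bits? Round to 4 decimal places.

H = −Σ pᵢ log₂ pᵢ.
−0.159·log₂(0.159) = 0.4218
−0.040·log₂(0.040) = 0.1858
−0.260·log₂(0.260) = 0.5053
−0.039·log₂(0.039) = 0.1825
−0.261·log₂(0.261) = 0.5058
−0.241·log₂(0.241) = 0.4947
Sum ≈ 2.2959 → 2.2959 bits.

2.2959 bits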